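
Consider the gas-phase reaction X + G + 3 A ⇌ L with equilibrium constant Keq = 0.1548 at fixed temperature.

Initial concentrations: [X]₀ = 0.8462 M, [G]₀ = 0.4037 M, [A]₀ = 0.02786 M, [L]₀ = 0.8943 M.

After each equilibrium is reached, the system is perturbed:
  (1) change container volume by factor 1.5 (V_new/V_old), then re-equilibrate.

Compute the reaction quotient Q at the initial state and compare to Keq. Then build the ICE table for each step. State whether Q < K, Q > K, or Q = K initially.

Q₀ = 1.2106e+05; Q > K (proceeds reverse)

Q₀ = 1.2106e+05 vs Keq = 0.1548 ⇒ Q>K, reverse
Step 1:
                  X         G         A         L
  init       0.8462    0.4037   0.02786    0.8943
  Δ          0.4492    0.4492     1.348   -0.4492
  eq          1.295    0.8529     1.375    0.4451
  solve Keq expr → x = -0.4492; check Q = 0.1548
Then change container volume by factor 1.5 (V_new/V_old).
Step 2:
                  X         G         A         L
  init       0.8636    0.5686     0.917    0.2967
  Δ           0.106     0.106     0.318    -0.106
  eq         0.9696    0.6746     1.235    0.1907
  solve Keq expr → x = -0.106; check Q = 0.1548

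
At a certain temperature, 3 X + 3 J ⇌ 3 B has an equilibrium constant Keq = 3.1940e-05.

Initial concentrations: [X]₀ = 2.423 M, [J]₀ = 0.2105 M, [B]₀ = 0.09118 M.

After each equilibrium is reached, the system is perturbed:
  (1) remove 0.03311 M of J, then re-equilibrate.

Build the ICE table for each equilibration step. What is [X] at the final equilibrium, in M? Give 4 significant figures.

Q₀ = 0.005713 vs Keq = 3.1940e-05 ⇒ Q>K, reverse
Step 1:
                  X         J         B
  I           2.423    0.2105   0.09118
  C         0.06907   0.06907  -0.06907
  E           2.492    0.2796   0.02211
  solve Keq expr → x = -0.02302; check Q = 3.1940e-05
Then remove 0.03311 M of J.
Step 2:
                  X         J         B
  I           2.492    0.2465   0.02211
  C        0.002409  0.002409 -0.002409
  E           2.494    0.2489    0.0197
  solve Keq expr → x = -8.0284e-04; check Q = 3.1940e-05

[X]_eq = 2.494 M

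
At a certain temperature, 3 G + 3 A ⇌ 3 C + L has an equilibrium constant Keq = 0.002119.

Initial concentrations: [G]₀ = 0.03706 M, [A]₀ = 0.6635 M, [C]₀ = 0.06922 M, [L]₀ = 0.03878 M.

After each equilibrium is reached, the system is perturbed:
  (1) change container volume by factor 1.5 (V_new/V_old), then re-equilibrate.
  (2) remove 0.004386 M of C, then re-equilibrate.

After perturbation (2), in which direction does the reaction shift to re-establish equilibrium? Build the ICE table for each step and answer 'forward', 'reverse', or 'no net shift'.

Direction: forward

Q₀ = 0.8651 vs Keq = 0.002119 ⇒ Q>K, reverse
Step 1:
                   G          A          C          L
  I          0.03706     0.6635    0.06922    0.03878
  C          0.04381    0.04381   -0.04381    -0.0146
  E          0.08087     0.7073    0.02541    0.02418
  solve Keq expr → x = -0.0146; check Q = 0.002119
Then change container volume by factor 1.5 (V_new/V_old).
Step 2:
                   G          A          C          L
  I          0.05391     0.4715    0.01694    0.01612
  C         0.002934   0.002934  -0.002934 -9.7817e-04
  E          0.05685     0.4745      0.014    0.01514
  solve Keq expr → x = -9.7817e-04; check Q = 0.002119
Then remove 0.004386 M of C.
Step 3:
                   G          A          C          L
  I          0.05685     0.4745   0.009619    0.01514
  C         -0.00321   -0.00321    0.00321    0.00107
  E          0.05364     0.4713    0.01283    0.01621
  solve Keq expr → x = 0.00107; check Q = 0.002119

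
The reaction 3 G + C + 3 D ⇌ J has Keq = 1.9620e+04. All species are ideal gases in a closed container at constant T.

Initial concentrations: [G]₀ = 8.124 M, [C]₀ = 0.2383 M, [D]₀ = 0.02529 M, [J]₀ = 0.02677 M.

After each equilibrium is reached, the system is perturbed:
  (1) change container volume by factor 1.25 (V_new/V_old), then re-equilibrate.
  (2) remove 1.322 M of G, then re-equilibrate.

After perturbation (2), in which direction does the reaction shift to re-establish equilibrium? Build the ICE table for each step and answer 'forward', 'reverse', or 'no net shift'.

Q₀ = 12.95 vs Keq = 1.9620e+04 ⇒ Q<K, forward
Step 1:
                  G         C         D         J
  init        8.124    0.2383   0.02529   0.02677
  Δ        -0.02286 -0.007621  -0.02286  0.007621
  eq          8.101    0.2307  0.002427   0.03439
  solve Keq expr → x = 0.007621; check Q = 1.9620e+04
Then change container volume by factor 1.25 (V_new/V_old).
Step 2:
                  G         C         D         J
  init        6.481    0.1845  0.001941   0.02751
  Δ        0.001076 3.5879e-04  0.001076 -3.5879e-04
  eq          6.482    0.1849  0.003018   0.02715
  solve Keq expr → x = -3.5879e-04; check Q = 1.9620e+04
Then remove 1.322 M of G.
Step 3:
                  G         C         D         J
  init         5.16    0.1849  0.003018   0.02715
  Δ       7.5908e-04 2.5303e-04 7.5908e-04 -2.5303e-04
  eq          5.161    0.1852  0.003777    0.0269
  solve Keq expr → x = -2.5303e-04; check Q = 1.9620e+04

Direction: reverse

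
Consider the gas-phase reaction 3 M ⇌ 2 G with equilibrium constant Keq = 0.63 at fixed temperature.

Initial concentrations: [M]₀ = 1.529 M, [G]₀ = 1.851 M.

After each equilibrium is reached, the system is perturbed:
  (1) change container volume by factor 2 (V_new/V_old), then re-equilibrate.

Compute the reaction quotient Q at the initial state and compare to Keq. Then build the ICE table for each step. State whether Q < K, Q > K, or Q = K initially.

Q₀ = 0.9585 vs Keq = 0.63 ⇒ Q>K, reverse
Step 1:
                  M         G
  I           1.529     1.851
  C          0.1609   -0.1073
  E            1.69     1.744
  solve Keq expr → x = -0.05364; check Q = 0.63
Then change container volume by factor 2 (V_new/V_old).
Step 2:
                  M         G
  I           0.845    0.8719
  C          0.1414  -0.09428
  E          0.9864    0.7776
  solve Keq expr → x = -0.04714; check Q = 0.63

Q₀ = 0.9585; Q > K (proceeds reverse)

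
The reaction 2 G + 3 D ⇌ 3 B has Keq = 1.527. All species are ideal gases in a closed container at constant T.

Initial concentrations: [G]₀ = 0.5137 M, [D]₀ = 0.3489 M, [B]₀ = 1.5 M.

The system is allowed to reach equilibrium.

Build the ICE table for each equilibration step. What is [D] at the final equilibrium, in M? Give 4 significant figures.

Q₀ = 301.1 vs Keq = 1.527 ⇒ Q>K, reverse
Step 1:
                   G          D          B
  I           0.5137     0.3489        1.5
  C           0.3665     0.5497    -0.5497
  E           0.8802     0.8986     0.9503
  solve Keq expr → x = -0.1832; check Q = 1.527

[D]_eq = 0.8986 M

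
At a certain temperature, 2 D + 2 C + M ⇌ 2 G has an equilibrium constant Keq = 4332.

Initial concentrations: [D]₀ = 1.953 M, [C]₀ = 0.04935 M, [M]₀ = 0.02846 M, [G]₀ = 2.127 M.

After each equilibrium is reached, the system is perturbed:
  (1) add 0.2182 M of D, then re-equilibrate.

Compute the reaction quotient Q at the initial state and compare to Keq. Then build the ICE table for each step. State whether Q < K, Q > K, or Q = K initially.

Q₀ = 1.7113e+04 vs Keq = 4332 ⇒ Q>K, reverse
Step 1:
                   D          C          M          G
  init         1.953    0.04935    0.02846      2.127
  Δ          0.02851    0.02851    0.01425   -0.02851
  eq           1.982    0.07786    0.04271      2.098
  solve Keq expr → x = -0.01425; check Q = 4332
Then add 0.2182 M of D.
Step 2:
                   D          C          M          G
  init           2.2    0.07786    0.04271      2.098
  Δ        -0.005157  -0.005157  -0.002578   0.005157
  eq           2.195     0.0727    0.04013      2.104
  solve Keq expr → x = 0.002578; check Q = 4332

Q₀ = 1.7113e+04; Q > K (proceeds reverse)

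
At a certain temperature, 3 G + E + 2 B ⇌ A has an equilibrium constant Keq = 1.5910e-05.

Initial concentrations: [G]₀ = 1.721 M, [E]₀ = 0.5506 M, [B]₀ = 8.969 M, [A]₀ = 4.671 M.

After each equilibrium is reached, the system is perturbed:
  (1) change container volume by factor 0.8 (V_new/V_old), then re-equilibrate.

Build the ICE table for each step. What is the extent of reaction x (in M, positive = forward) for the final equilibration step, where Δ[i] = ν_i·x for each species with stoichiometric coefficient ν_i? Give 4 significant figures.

x = 0.5736 M

Q₀ = 0.02069 vs Keq = 1.5910e-05 ⇒ Q>K, reverse
Step 1:
                    G           E           B           A
  Initial       1.721      0.5506       8.969       4.671
  Change        5.785       1.928       3.856      -1.928
  Equil         7.506       2.479       12.83       2.743
  solve Keq expr → x = -1.928; check Q = 1.5910e-05
Then change container volume by factor 0.8 (V_new/V_old).
Step 2:
                    G           E           B           A
  Initial       9.382       3.098       16.03       3.429
  Change       -1.721     -0.5736      -1.147      0.5736
  Equil         7.661       2.525       14.88       4.002
  solve Keq expr → x = 0.5736; check Q = 1.5910e-05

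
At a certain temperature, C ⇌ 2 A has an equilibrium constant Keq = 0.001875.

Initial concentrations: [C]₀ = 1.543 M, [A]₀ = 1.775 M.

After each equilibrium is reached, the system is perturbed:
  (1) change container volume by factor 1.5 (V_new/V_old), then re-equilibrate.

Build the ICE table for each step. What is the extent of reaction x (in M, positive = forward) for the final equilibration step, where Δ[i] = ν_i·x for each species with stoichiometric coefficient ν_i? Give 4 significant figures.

x = 0.00498 M

Q₀ = 2.042 vs Keq = 0.001875 ⇒ Q>K, reverse
Step 1:
                  C         A
  Initial     1.543     1.775
  Change      0.854    -1.708
  Equil       2.397   0.06704
  solve Keq expr → x = -0.854; check Q = 0.001875
Then change container volume by factor 1.5 (V_new/V_old).
Step 2:
                  C         A
  Initial     1.598   0.04469
  Change   -0.00498  0.009959
  Equil       1.593   0.05465
  solve Keq expr → x = 0.00498; check Q = 0.001875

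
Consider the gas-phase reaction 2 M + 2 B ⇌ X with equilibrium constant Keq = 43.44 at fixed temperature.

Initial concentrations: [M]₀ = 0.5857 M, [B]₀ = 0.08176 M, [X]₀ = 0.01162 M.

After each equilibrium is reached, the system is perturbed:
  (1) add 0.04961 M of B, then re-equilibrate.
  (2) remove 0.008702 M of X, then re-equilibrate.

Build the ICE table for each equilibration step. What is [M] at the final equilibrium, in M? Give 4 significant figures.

Q₀ = 5.067 vs Keq = 43.44 ⇒ Q<K, forward
Step 1:
                   M          B          X
  I           0.5857    0.08176    0.01162
  C         -0.03483   -0.03483    0.01741
  E           0.5509    0.04693    0.02903
  solve Keq expr → x = 0.01741; check Q = 43.44
Then add 0.04961 M of B.
Step 2:
                   M          B          X
  I           0.5509    0.09654    0.02903
  C          -0.0337    -0.0337    0.01685
  E           0.5172    0.06284    0.04588
  solve Keq expr → x = 0.01685; check Q = 43.44
Then remove 0.008702 M of X.
Step 3:
                   M          B          X
  I           0.5172    0.06284    0.03718
  C        -0.004214  -0.004214   0.002107
  E            0.513    0.05863    0.03929
  solve Keq expr → x = 0.002107; check Q = 43.44

[M]_eq = 0.513 M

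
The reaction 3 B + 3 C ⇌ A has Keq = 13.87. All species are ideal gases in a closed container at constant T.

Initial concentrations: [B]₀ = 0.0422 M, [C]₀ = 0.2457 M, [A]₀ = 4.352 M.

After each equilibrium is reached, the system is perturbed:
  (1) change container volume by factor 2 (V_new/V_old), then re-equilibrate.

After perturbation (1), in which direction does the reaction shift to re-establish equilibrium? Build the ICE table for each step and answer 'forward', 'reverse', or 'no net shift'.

Q₀ = 3.9042e+06 vs Keq = 13.87 ⇒ Q>K, reverse
Step 1:
                    B           C           A
  I            0.0422      0.2457       4.352
  C            0.6794      0.6794     -0.2265
  E            0.7216      0.9251       4.126
  solve Keq expr → x = -0.2265; check Q = 13.87
Then change container volume by factor 2 (V_new/V_old).
Step 2:
                    B           C           A
  I            0.3608      0.4625       2.063
  C            0.3118      0.3118     -0.1039
  E            0.6726      0.7743       1.959
  solve Keq expr → x = -0.1039; check Q = 13.87

Direction: reverse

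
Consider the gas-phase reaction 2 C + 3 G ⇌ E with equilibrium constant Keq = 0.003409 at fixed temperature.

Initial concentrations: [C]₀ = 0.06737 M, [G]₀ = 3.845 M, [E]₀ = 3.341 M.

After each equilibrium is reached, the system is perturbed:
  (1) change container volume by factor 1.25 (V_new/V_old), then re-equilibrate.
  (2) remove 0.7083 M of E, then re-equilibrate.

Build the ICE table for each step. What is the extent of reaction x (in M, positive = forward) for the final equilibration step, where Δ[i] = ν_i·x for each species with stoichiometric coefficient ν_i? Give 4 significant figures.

Q₀ = 12.95 vs Keq = 0.003409 ⇒ Q>K, reverse
Step 1:
                   C          G          E
  I          0.06737      3.845      3.341
  C            1.646      2.469    -0.8229
  E            1.713      6.314      2.518
  solve Keq expr → x = -0.8229; check Q = 0.003409
Then change container volume by factor 1.25 (V_new/V_old).
Step 2:
                   C          G          E
  I            1.371      5.051      2.014
  C           0.3725     0.5587    -0.1862
  E            1.743       5.61      1.828
  solve Keq expr → x = -0.1862; check Q = 0.003409
Then remove 0.7083 M of E.
Step 3:
                   C          G          E
  I            1.743       5.61       1.12
  C          -0.1984    -0.2976     0.0992
  E            1.545      5.312      1.219
  solve Keq expr → x = 0.0992; check Q = 0.003409

x = 0.0992 M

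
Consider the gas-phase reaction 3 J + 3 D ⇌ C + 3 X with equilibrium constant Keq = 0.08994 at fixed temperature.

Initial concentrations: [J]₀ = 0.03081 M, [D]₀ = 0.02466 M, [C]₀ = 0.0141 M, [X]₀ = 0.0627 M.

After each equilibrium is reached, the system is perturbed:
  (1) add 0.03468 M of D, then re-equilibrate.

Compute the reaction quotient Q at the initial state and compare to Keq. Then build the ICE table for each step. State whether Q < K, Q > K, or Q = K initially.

Q₀ = 7924; Q > K (proceeds reverse)

Q₀ = 7924 vs Keq = 0.08994 ⇒ Q>K, reverse
Step 1:
                  J         D         C         X
  init      0.03081   0.02466    0.0141    0.0627
  Δ         0.04006   0.04006  -0.01335  -0.04006
  eq        0.07087   0.06472 7.4747e-04   0.02264
  solve Keq expr → x = -0.01335; check Q = 0.08994
Then add 0.03468 M of D.
Step 2:
                  J         D         C         X
  init      0.07087    0.0994 7.4747e-04   0.02264
  Δ       -0.002599 -0.002599 8.6639e-04  0.002599
  eq        0.06827    0.0968  0.001614   0.02524
  solve Keq expr → x = 8.6639e-04; check Q = 0.08994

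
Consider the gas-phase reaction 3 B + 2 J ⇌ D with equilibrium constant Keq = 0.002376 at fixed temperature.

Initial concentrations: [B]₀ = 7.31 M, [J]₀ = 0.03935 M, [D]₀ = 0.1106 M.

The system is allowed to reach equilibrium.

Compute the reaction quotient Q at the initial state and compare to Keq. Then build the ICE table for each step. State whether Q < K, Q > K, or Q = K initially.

Q₀ = 0.1829 vs Keq = 0.002376 ⇒ Q>K, reverse
Step 1:
                   B          J          D
  init          7.31    0.03935     0.1106
  Δ           0.2236     0.1491   -0.07453
  eq           7.534     0.1884    0.03607
  solve Keq expr → x = -0.07453; check Q = 0.002376

Q₀ = 0.1829; Q > K (proceeds reverse)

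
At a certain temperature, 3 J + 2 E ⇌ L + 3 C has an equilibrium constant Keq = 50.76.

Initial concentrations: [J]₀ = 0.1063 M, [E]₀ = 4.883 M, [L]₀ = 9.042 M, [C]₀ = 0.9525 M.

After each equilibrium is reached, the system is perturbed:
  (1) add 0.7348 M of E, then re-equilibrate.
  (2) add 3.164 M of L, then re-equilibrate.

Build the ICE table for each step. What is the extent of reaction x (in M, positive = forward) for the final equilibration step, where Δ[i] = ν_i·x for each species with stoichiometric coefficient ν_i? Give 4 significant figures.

Q₀ = 272.8 vs Keq = 50.76 ⇒ Q>K, reverse
Step 1:
                    J           E           L           C
  Initial      0.1063       4.883       9.042      0.9525
  Change      0.06586     0.04391    -0.02195    -0.06586
  Equil        0.1722       4.927        9.02      0.8866
  solve Keq expr → x = -0.02195; check Q = 50.76
Then add 0.7348 M of E.
Step 2:
                    J           E           L           C
  Initial      0.1722       5.662        9.02      0.8866
  Change     -0.01279   -0.008526    0.004263     0.01279
  Equil        0.1594       5.653       9.024      0.8994
  solve Keq expr → x = 0.004263; check Q = 50.76
Then add 3.164 M of L.
Step 3:
                    J           E           L           C
  Initial      0.1594       5.653       12.19      0.8994
  Change      0.01387    0.009245   -0.004622    -0.01387
  Equil        0.1732       5.662       12.18      0.8856
  solve Keq expr → x = -0.004622; check Q = 50.76

x = -0.004622 M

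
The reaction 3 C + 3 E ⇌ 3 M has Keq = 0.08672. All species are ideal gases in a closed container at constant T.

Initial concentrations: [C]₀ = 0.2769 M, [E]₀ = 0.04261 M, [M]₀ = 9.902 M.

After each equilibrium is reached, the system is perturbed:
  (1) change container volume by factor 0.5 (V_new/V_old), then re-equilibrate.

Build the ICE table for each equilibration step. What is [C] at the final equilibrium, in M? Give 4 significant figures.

Q₀ = 5.9111e+08 vs Keq = 0.08672 ⇒ Q>K, reverse
Step 1:
                  C         E         M
  init       0.2769   0.04261     9.902
  Δ           3.612     3.612    -3.612
  eq          3.889     3.654      6.29
  solve Keq expr → x = -1.204; check Q = 0.08672
Then change container volume by factor 0.5 (V_new/V_old).
Step 2:
                  C         E         M
  init        7.777     7.309     12.58
  Δ          -1.832    -1.832     1.832
  eq          5.945     5.477     14.41
  solve Keq expr → x = 0.6107; check Q = 0.08672

[C]_eq = 5.945 M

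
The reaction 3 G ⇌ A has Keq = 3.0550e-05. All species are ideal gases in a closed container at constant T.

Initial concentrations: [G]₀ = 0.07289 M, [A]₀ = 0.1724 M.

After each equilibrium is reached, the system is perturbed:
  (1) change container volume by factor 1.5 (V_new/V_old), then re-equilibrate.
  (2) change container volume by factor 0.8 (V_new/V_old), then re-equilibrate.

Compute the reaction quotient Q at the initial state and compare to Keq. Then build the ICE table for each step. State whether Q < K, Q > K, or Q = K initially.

Q₀ = 445.2; Q > K (proceeds reverse)

Q₀ = 445.2 vs Keq = 3.0550e-05 ⇒ Q>K, reverse
Step 1:
                   G          A
  Initial    0.07289     0.1724
  Change      0.5172    -0.1724
  Equil       0.5901 6.2766e-06
  solve Keq expr → x = -0.1724; check Q = 3.0550e-05
Then change container volume by factor 1.5 (V_new/V_old).
Step 2:
                   G          A
  Initial     0.3934 4.1844e-06
  Change  6.9737e-06 -2.3246e-06
  Equil       0.3934 1.8598e-06
  solve Keq expr → x = -2.3246e-06; check Q = 3.0550e-05
Then change container volume by factor 0.8 (V_new/V_old).
Step 3:
                   G          A
  Initial     0.4917 2.3248e-06
  Change  -3.9228e-06 1.3076e-06
  Equil       0.4917 3.6324e-06
  solve Keq expr → x = 1.3076e-06; check Q = 3.0550e-05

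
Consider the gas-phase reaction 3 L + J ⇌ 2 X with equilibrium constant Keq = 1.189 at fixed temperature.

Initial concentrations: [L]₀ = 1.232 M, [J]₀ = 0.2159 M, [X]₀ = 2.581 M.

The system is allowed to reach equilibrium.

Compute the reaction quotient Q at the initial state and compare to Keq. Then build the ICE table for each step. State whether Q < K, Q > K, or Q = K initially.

Q₀ = 16.5 vs Keq = 1.189 ⇒ Q>K, reverse
Step 1:
                   L          J          X
  Initial      1.232     0.2159      2.581
  Change      0.7514     0.2505    -0.5009
  Equil        1.983     0.4664       2.08
  solve Keq expr → x = -0.2505; check Q = 1.189

Q₀ = 16.5; Q > K (proceeds reverse)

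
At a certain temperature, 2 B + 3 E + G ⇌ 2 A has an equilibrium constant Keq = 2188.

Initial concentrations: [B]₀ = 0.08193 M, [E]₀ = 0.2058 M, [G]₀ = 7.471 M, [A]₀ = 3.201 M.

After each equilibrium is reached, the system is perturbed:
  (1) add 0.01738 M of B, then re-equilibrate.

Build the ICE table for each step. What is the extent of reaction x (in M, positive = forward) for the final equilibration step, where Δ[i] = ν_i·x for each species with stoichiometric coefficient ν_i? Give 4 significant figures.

Q₀ = 2.3441e+04 vs Keq = 2188 ⇒ Q>K, reverse
Step 1:
                  B         E         G         A
  I         0.08193    0.2058     7.471     3.201
  C         0.06481   0.09722   0.03241  -0.06481
  E          0.1467     0.303     7.503     3.136
  solve Keq expr → x = -0.03241; check Q = 2188
Then add 0.01738 M of B.
Step 2:
                  B         E         G         A
  I          0.1641     0.303     7.503     3.136
  C       -0.007899  -0.01185 -0.003949  0.007899
  E          0.1562    0.2912     7.499     3.144
  solve Keq expr → x = 0.003949; check Q = 2188

x = 0.003949 M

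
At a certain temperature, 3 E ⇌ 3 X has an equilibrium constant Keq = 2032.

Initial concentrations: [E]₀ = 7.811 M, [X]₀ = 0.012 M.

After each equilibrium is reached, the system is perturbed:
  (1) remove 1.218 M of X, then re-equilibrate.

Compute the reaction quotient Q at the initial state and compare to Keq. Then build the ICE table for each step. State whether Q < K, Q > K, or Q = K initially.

Q₀ = 3.6260e-09; Q < K (proceeds forward)

Q₀ = 3.6260e-09 vs Keq = 2032 ⇒ Q<K, forward
Step 1:
                  E         X
  init        7.811     0.012
  Δ          -7.239     7.239
  eq         0.5724     7.251
  solve Keq expr → x = 2.413; check Q = 2032
Then remove 1.218 M of X.
Step 2:
                  E         X
  init       0.5724     6.033
  Δ        -0.08913   0.08913
  eq         0.4833     6.122
  solve Keq expr → x = 0.02971; check Q = 2032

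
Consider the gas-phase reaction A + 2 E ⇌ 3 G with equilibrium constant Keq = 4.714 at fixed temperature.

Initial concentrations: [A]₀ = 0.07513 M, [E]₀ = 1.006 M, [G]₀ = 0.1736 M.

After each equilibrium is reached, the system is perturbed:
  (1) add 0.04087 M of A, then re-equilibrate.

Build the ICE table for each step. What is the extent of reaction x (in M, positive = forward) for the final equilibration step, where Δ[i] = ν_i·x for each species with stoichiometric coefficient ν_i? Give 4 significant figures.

Q₀ = 0.06881 vs Keq = 4.714 ⇒ Q<K, forward
Step 1:
                  A         E         G
  Initial   0.07513     1.006    0.1736
  Change   -0.06233   -0.1247     0.187
  Equil      0.0128    0.8813    0.3606
  solve Keq expr → x = 0.06233; check Q = 4.714
Then add 0.04087 M of A.
Step 2:
                  A         E         G
  Initial   0.05367    0.8813    0.3606
  Change   -0.02699  -0.05399   0.08098
  Equil     0.02668    0.8274    0.4416
  solve Keq expr → x = 0.02699; check Q = 4.714

x = 0.02699 M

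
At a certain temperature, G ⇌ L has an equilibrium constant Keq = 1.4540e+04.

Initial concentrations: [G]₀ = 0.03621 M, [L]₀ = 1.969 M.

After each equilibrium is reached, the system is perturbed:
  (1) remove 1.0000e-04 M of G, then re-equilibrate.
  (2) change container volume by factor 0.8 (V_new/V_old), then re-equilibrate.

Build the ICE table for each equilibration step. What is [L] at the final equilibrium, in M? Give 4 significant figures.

[L]_eq = 2.506 M

Q₀ = 54.38 vs Keq = 1.4540e+04 ⇒ Q<K, forward
Step 1:
                    G           L
  init        0.03621       1.969
  Δ          -0.03607     0.03607
  eq       1.3790e-04       2.005
  solve Keq expr → x = 0.03607; check Q = 1.4540e+04
Then remove 1.0000e-04 M of G.
Step 2:
                    G           L
  init     3.7900e-05       2.005
  Δ        9.9993e-05 -9.9993e-05
  eq       1.3789e-04       2.005
  solve Keq expr → x = -9.9993e-05; check Q = 1.4540e+04
Then change container volume by factor 0.8 (V_new/V_old).
Step 3:
                    G           L
  init     1.7237e-04       2.506
  Δ                 0           0
  eq       1.7237e-04       2.506
  solve Keq expr → x = 0; check Q = 1.4540e+04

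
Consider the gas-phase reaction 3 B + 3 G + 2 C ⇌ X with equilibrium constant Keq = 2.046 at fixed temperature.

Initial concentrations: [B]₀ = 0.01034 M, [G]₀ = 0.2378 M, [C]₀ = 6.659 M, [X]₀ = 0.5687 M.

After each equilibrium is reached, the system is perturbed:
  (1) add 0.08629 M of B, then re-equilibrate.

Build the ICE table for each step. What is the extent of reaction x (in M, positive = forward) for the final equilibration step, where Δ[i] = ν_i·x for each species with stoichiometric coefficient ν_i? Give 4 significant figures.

x = 0.01652 M

Q₀ = 8.6272e+05 vs Keq = 2.046 ⇒ Q>K, reverse
Step 1:
                  B         G         C         X
  init      0.01034    0.2378     6.659    0.5687
  Δ          0.3029    0.3029    0.2019    -0.101
  eq         0.3132    0.5407     6.861    0.4677
  solve Keq expr → x = -0.101; check Q = 2.046
Then add 0.08629 M of B.
Step 2:
                  B         G         C         X
  init       0.3995    0.5407     6.861    0.4677
  Δ        -0.04955  -0.04955  -0.03303   0.01652
  eq           0.35    0.4911     6.828    0.4843
  solve Keq expr → x = 0.01652; check Q = 2.046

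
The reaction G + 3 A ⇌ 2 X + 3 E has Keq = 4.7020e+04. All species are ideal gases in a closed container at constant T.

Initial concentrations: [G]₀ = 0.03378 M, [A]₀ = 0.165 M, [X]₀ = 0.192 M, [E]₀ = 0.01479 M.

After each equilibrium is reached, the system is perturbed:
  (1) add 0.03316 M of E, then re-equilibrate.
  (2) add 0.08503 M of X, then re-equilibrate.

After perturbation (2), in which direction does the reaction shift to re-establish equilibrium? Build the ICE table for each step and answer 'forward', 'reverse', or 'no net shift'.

Direction: reverse

Q₀ = 7.8595e-04 vs Keq = 4.7020e+04 ⇒ Q<K, forward
Step 1:
                   G          A          X          E
  init       0.03378      0.165      0.192    0.01479
  Δ         -0.03377    -0.1013    0.06754     0.1013
  eq      8.6805e-06    0.06369     0.2595     0.1161
  solve Keq expr → x = 0.03377; check Q = 4.7020e+04
Then add 0.03316 M of E.
Step 2:
                   G          A          X          E
  init    8.6805e-06    0.06369     0.2595     0.1493
  Δ       9.7252e-06 2.9175e-05 -1.9450e-05 -2.9175e-05
  eq      1.8406e-05    0.06372     0.2595     0.1492
  solve Keq expr → x = -9.7252e-06; check Q = 4.7020e+04
Then add 0.08503 M of X.
Step 3:
                   G          A          X          E
  init    1.8406e-05    0.06372     0.3446     0.1492
  Δ       1.3940e-05 4.1821e-05 -2.7881e-05 -4.1821e-05
  eq      3.2346e-05    0.06376     0.3445     0.1492
  solve Keq expr → x = -1.3940e-05; check Q = 4.7020e+04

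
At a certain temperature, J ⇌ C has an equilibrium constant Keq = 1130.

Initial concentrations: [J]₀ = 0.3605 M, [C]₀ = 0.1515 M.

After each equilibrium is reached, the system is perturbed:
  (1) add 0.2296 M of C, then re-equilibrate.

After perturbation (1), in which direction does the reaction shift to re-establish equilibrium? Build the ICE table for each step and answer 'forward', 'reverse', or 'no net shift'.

Q₀ = 0.4202 vs Keq = 1130 ⇒ Q<K, forward
Step 1:
                   J          C
  I           0.3605     0.1515
  C            -0.36       0.36
  E       4.5270e-04     0.5115
  solve Keq expr → x = 0.36; check Q = 1130
Then add 0.2296 M of C.
Step 2:
                   J          C
  I       4.5270e-04     0.7411
  C       2.0301e-04 -2.0301e-04
  E       6.5570e-04     0.7409
  solve Keq expr → x = -2.0301e-04; check Q = 1130

Direction: reverse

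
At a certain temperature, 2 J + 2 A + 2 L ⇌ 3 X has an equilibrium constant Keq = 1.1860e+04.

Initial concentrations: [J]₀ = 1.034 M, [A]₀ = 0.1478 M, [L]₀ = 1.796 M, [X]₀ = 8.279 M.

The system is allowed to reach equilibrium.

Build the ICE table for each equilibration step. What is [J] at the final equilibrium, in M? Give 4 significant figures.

Q₀ = 7532 vs Keq = 1.1860e+04 ⇒ Q<K, forward
Step 1:
                    J           A           L           X
  init          1.034      0.1478       1.796       8.279
  Δ          -0.02464    -0.02464    -0.02464     0.03696
  eq            1.009      0.1232       1.771       8.316
  solve Keq expr → x = 0.01232; check Q = 1.1860e+04

[J]_eq = 1.009 M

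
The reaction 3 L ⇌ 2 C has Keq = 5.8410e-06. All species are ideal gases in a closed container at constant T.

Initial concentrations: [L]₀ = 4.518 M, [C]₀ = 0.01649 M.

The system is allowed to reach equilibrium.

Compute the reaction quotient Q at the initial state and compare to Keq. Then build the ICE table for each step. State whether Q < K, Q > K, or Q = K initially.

Q₀ = 2.9485e-06; Q < K (proceeds forward)

Q₀ = 2.9485e-06 vs Keq = 5.8410e-06 ⇒ Q<K, forward
Step 1:
                  L         C
  init        4.518   0.01649
  Δ       -0.009964  0.006643
  eq          4.508   0.02313
  solve Keq expr → x = 0.003321; check Q = 5.8410e-06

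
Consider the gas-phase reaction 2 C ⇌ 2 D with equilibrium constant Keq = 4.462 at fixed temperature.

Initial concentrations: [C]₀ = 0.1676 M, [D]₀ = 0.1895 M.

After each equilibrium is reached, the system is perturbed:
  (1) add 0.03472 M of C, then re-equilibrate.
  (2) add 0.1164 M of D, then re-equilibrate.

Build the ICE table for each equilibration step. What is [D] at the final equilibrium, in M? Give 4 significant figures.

Q₀ = 1.278 vs Keq = 4.462 ⇒ Q<K, forward
Step 1:
                  C         D
  I          0.1676    0.1895
  C        -0.05286   0.05286
  E          0.1147    0.2424
  solve Keq expr → x = 0.02643; check Q = 4.462
Then add 0.03472 M of C.
Step 2:
                  C         D
  I          0.1495    0.2424
  C        -0.02356   0.02356
  E          0.1259    0.2659
  solve Keq expr → x = 0.01178; check Q = 4.462
Then add 0.1164 M of D.
Step 3:
                  C         D
  I          0.1259    0.3823
  C          0.0374   -0.0374
  E          0.1633    0.3449
  solve Keq expr → x = -0.0187; check Q = 4.462

[D]_eq = 0.3449 M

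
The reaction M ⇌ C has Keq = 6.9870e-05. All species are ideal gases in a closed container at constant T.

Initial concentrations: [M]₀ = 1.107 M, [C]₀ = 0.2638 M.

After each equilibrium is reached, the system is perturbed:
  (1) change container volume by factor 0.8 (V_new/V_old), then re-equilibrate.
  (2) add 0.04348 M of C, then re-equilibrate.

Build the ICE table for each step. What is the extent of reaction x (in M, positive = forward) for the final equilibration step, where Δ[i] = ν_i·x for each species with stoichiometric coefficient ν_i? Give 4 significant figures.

x = -0.04348 M

Q₀ = 0.2383 vs Keq = 6.9870e-05 ⇒ Q>K, reverse
Step 1:
                    M           C
  init          1.107      0.2638
  Δ            0.2637     -0.2637
  eq            1.371  9.5771e-05
  solve Keq expr → x = -0.2637; check Q = 6.9870e-05
Then change container volume by factor 0.8 (V_new/V_old).
Step 2:
                    M           C
  init          1.713  1.1971e-04
  Δ                 0           0
  eq            1.713  1.1971e-04
  solve Keq expr → x = 0; check Q = 6.9870e-05
Then add 0.04348 M of C.
Step 3:
                    M           C
  init          1.713      0.0436
  Δ           0.04348    -0.04348
  eq            1.757  1.2275e-04
  solve Keq expr → x = -0.04348; check Q = 6.9870e-05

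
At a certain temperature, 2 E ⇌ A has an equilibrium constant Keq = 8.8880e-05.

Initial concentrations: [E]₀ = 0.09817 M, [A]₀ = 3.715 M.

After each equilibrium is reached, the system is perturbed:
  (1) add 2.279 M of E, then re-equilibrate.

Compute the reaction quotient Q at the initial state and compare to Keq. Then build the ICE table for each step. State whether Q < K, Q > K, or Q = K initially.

Q₀ = 385.5; Q > K (proceeds reverse)

Q₀ = 385.5 vs Keq = 8.8880e-05 ⇒ Q>K, reverse
Step 1:
                  E         A
  Initial   0.09817     3.715
  Change       7.42     -3.71
  Equil       7.518  0.005024
  solve Keq expr → x = -3.71; check Q = 8.8880e-05
Then add 2.279 M of E.
Step 2:
                  E         A
  Initial     9.797  0.005024
  Change   -0.00699  0.003495
  Equil        9.79  0.008519
  solve Keq expr → x = 0.003495; check Q = 8.8880e-05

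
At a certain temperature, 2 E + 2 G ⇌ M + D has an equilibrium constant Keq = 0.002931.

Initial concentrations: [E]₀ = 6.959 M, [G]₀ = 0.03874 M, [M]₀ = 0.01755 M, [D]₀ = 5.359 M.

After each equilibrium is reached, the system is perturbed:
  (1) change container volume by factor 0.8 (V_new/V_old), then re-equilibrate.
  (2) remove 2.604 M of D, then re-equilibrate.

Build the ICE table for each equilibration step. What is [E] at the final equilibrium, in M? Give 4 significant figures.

Q₀ = 1.294 vs Keq = 0.002931 ⇒ Q>K, reverse
Step 1:
                  E         G         M         D
  I           6.959   0.03874   0.01755     5.359
  C         0.03481   0.03481   -0.0174   -0.0174
  E           6.994   0.07355 1.4519e-04     5.342
  solve Keq expr → x = -0.0174; check Q = 0.002931
Then change container volume by factor 0.8 (V_new/V_old).
Step 2:
                  E         G         M         D
  I           8.742   0.09194 1.8149e-04     6.677
  C       -2.0165e-04 -2.0165e-04 1.0083e-04 1.0083e-04
  E           8.742   0.09174 2.8231e-04     6.677
  solve Keq expr → x = 1.0083e-04; check Q = 0.002931
Then remove 2.604 M of D.
Step 3:
                  E         G         M         D
  I           8.742   0.09174 2.8231e-04     4.073
  C       -3.5374e-04 -3.5374e-04 1.7687e-04 1.7687e-04
  E           8.742   0.09138 4.5918e-04     4.073
  solve Keq expr → x = 1.7687e-04; check Q = 0.002931

[E]_eq = 8.742 M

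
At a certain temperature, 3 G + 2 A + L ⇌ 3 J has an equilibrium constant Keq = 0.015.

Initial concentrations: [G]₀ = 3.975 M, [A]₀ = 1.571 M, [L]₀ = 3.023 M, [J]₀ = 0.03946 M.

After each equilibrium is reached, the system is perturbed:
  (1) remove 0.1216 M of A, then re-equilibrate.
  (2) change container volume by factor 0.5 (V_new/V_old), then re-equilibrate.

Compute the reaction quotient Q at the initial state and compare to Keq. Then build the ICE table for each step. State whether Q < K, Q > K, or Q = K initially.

Q₀ = 1.3112e-07; Q < K (proceeds forward)

Q₀ = 1.3112e-07 vs Keq = 0.015 ⇒ Q<K, forward
Step 1:
                  G         A         L         J
  Initial     3.975     1.571     3.023   0.03946
  Change    -0.9535   -0.6357   -0.3178    0.9535
  Equil       3.021    0.9353     2.705     0.993
  solve Keq expr → x = 0.3178; check Q = 0.015
Then remove 0.1216 M of A.
Step 2:
                  G         A         L         J
  Initial     3.021    0.8137     2.705     0.993
  Change    0.04793   0.03195   0.01598  -0.04793
  Equil       3.069    0.8457     2.721    0.9451
  solve Keq expr → x = -0.01598; check Q = 0.015
Then change container volume by factor 0.5 (V_new/V_old).
Step 3:
                  G         A         L         J
  Initial     6.139     1.691     5.442      1.89
  Change    -0.7284   -0.4856   -0.2428    0.7284
  Equil        5.41     1.206     5.199     2.619
  solve Keq expr → x = 0.2428; check Q = 0.015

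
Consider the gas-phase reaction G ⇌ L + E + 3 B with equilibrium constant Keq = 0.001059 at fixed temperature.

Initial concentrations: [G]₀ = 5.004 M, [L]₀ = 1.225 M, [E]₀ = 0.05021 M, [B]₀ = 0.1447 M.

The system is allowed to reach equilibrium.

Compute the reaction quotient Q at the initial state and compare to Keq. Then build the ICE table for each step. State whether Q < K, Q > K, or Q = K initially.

Q₀ = 3.7240e-05; Q < K (proceeds forward)

Q₀ = 3.7240e-05 vs Keq = 0.001059 ⇒ Q<K, forward
Step 1:
                  G         L         E         B
  init        5.004     1.225   0.05021    0.1447
  Δ        -0.06205   0.06205   0.06205    0.1862
  eq          4.942     1.287    0.1123    0.3309
  solve Keq expr → x = 0.06205; check Q = 0.001059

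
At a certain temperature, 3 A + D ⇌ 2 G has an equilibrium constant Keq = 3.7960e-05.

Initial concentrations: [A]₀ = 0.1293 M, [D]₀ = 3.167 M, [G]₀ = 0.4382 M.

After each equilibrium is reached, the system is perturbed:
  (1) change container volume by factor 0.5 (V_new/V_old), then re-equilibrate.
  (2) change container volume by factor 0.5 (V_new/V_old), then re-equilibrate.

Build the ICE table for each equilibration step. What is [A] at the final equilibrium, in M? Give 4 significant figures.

[A]_eq = 2.972 M

Q₀ = 28.05 vs Keq = 3.7960e-05 ⇒ Q>K, reverse
Step 1:
                  A         D         G
  I          0.1293     3.167    0.4382
  C          0.6457    0.2152   -0.4305
  E           0.775     3.382  0.007731
  solve Keq expr → x = -0.2152; check Q = 3.7960e-05
Then change container volume by factor 0.5 (V_new/V_old).
Step 2:
                  A         D         G
  I            1.55     6.764   0.01546
  C        -0.02218 -0.007392   0.01478
  E           1.528     6.757   0.03025
  solve Keq expr → x = 0.007392; check Q = 3.7960e-05
Then change container volume by factor 0.5 (V_new/V_old).
Step 3:
                  A         D         G
  I           3.056     13.51   0.06049
  C         -0.0832  -0.02773   0.05546
  E           2.972     13.49     0.116
  solve Keq expr → x = 0.02773; check Q = 3.7960e-05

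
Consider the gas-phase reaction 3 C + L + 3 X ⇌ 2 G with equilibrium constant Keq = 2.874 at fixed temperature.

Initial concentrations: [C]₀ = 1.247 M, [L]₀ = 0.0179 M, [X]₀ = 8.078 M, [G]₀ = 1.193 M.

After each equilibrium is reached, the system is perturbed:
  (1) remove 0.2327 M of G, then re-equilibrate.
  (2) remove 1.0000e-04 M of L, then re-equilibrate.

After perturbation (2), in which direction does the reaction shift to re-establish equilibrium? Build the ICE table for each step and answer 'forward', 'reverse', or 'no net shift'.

Q₀ = 0.07779 vs Keq = 2.874 ⇒ Q<K, forward
Step 1:
                   C          L          X          G
  init         1.247     0.0179      8.078      1.193
  Δ         -0.05192   -0.01731   -0.05192    0.03461
  eq           1.195 5.9420e-04      8.026      1.228
  solve Keq expr → x = 0.01731; check Q = 2.874
Then remove 0.2327 M of G.
Step 2:
                   C          L          X          G
  init         1.195 5.9420e-04      8.026     0.9949
  Δ       -6.0873e-04 -2.0291e-04 -6.0873e-04 4.0582e-04
  eq           1.194 3.9129e-04      8.025     0.9953
  solve Keq expr → x = 2.0291e-04; check Q = 2.874
Then remove 1.0000e-04 M of L.
Step 3:
                   C          L          X          G
  init         1.194 2.9129e-04      8.025     0.9953
  Δ       2.9852e-04 9.9507e-05 2.9852e-04 -1.9901e-04
  eq           1.195 3.9079e-04      8.026     0.9951
  solve Keq expr → x = -9.9507e-05; check Q = 2.874

Direction: reverse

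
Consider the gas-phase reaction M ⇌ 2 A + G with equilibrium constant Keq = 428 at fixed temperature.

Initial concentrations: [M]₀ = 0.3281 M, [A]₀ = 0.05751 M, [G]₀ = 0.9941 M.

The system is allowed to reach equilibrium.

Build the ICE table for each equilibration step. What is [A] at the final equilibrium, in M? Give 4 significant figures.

Q₀ = 0.01002 vs Keq = 428 ⇒ Q<K, forward
Step 1:
                   M          A          G
  init        0.3281    0.05751     0.9941
  Δ          -0.3265     0.6531     0.3265
  eq        0.001558     0.7106      1.321
  solve Keq expr → x = 0.3265; check Q = 428

[A]_eq = 0.7106 M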